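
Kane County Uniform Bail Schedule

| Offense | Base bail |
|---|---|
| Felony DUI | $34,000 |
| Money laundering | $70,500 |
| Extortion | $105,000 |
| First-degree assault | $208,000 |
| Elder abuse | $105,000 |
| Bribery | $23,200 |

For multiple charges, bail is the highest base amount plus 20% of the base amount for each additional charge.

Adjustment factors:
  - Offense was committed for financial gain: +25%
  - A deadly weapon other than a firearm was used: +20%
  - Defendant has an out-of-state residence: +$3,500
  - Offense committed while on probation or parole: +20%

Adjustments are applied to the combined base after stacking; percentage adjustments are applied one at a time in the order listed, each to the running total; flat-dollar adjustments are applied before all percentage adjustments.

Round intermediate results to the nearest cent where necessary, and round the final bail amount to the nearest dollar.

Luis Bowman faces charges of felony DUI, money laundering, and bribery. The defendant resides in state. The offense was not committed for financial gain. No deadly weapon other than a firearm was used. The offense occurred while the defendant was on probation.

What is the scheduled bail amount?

Base amounts from the schedule: felony DUI $34,000; money laundering $70,500; bribery $23,200.
Stacking rule: highest base plus 20% of each additional charge. Highest is money laundering at $70,500. Additional: $34,000 × 20% = $6,800; $23,200 × 20% = $4,640. Combined base = $70,500 + $11,440 = $81,940.
Offense committed while on probation or parole (+20%): $81,940 × 1.2 = $98,328.

$98,328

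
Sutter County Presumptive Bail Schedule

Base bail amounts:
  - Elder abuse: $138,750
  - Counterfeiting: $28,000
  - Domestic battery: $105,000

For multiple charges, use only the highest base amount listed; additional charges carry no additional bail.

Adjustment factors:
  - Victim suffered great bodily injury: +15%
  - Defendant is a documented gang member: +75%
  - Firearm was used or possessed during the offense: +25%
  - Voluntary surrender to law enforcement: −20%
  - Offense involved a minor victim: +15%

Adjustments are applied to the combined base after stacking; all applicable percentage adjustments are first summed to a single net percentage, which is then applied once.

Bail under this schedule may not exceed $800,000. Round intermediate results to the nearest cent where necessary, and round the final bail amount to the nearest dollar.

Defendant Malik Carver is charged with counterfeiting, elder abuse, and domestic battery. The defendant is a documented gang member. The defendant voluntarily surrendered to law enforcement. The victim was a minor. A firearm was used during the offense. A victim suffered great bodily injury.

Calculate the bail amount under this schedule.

Base amounts from the schedule: counterfeiting $28,000; elder abuse $138,750; domestic battery $105,000.
Stacking rule: use the highest base only. Highest is elder abuse at $138,750. Combined base = $138,750.
Net percentage adjustment: +15% +75% +25% −20% +15% = +110%. $138,750 × 2.1 = $291,375.
$291,375 is within the $800,000 maximum.

$291,375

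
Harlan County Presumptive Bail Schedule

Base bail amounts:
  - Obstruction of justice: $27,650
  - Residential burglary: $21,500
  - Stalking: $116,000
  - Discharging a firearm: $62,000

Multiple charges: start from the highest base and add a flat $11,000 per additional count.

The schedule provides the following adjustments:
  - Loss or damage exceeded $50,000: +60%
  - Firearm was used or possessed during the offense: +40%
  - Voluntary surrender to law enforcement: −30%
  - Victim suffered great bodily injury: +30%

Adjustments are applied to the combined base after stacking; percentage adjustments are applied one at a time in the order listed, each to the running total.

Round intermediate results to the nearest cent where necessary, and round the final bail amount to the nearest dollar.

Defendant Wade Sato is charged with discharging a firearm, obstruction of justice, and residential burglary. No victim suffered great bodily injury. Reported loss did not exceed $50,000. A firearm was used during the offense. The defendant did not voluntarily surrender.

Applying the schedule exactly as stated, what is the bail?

Base amounts from the schedule: discharging a firearm $62,000; obstruction of justice $27,650; residential burglary $21,500.
Stacking rule: highest base plus $11,000 per additional charge. Highest is discharging a firearm at $62,000; 2 additional charges → +$22,000. Combined base = $84,000.
Firearm was used or possessed during the offense (+40%): $84,000 × 1.4 = $117,600.

$117,600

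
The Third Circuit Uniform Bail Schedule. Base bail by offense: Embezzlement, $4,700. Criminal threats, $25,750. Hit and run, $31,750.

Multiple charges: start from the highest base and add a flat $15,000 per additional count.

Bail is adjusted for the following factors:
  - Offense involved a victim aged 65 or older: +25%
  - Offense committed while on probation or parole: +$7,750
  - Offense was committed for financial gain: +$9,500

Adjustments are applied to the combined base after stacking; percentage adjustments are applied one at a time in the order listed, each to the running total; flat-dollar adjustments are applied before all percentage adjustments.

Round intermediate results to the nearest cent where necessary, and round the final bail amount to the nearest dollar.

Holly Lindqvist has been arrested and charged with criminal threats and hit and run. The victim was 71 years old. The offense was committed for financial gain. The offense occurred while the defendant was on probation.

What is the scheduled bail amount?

Base amounts from the schedule: criminal threats $25,750; hit and run $31,750.
Stacking rule: highest base plus $15,000 per additional charge. Highest is hit and run at $31,750; 1 additional charge → +$15,000. Combined base = $46,750.
Offense committed while on probation or parole (+$7,750 flat): $46,750 + $7,750 = $54,500.
Offense was committed for financial gain (+$9,500 flat): $54,500 + $9,500 = $64,000.
Offense involved a victim aged 65 or older (+25%): $64,000 × 1.25 = $80,000.

$80,000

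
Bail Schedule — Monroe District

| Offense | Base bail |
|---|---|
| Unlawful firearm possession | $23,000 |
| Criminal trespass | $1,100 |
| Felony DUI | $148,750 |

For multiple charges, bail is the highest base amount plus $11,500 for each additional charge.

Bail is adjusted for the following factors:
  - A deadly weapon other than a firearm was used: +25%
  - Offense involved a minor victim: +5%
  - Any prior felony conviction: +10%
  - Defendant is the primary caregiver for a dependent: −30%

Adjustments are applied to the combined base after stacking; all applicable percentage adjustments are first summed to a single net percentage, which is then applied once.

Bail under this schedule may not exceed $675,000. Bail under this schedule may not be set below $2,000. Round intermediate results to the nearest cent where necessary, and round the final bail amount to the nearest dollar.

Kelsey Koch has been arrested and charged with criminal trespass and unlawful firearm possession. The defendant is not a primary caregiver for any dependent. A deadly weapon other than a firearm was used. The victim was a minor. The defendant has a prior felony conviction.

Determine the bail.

Base amounts from the schedule: criminal trespass $1,100; unlawful firearm possession $23,000.
Stacking rule: highest base plus $11,500 per additional charge. Highest is unlawful firearm possession at $23,000; 1 additional charge → +$11,500. Combined base = $34,500.
Net percentage adjustment: +25% +5% +10% = +40%. $34,500 × 1.4 = $48,300.
$48,300 is within the $675,000 maximum.
$48,300 is at or above the $2,000 minimum.

$48,300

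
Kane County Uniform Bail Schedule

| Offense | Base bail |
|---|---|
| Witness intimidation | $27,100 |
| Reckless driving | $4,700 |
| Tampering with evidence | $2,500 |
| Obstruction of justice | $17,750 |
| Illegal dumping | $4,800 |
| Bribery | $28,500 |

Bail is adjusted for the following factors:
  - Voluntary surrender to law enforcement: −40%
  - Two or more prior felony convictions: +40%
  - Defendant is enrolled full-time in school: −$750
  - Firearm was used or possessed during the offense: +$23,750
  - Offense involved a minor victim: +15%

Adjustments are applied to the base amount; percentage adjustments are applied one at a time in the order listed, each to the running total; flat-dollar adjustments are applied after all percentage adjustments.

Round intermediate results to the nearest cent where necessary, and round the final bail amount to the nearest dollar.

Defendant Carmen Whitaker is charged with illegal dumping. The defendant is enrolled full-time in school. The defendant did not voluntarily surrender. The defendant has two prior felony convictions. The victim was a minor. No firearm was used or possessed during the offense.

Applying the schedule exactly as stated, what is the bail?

$6,978

Base amounts from the schedule: illegal dumping $4,800.
Single charge. Combined base = $4,800.
Two or more prior felony convictions (+40%): $4,800 × 1.4 = $6,720.
Offense involved a minor victim (+15%): $6,720 × 1.15 = $7,728.
Defendant is enrolled full-time in school (−$750 flat): $7,728 − $750 = $6,978.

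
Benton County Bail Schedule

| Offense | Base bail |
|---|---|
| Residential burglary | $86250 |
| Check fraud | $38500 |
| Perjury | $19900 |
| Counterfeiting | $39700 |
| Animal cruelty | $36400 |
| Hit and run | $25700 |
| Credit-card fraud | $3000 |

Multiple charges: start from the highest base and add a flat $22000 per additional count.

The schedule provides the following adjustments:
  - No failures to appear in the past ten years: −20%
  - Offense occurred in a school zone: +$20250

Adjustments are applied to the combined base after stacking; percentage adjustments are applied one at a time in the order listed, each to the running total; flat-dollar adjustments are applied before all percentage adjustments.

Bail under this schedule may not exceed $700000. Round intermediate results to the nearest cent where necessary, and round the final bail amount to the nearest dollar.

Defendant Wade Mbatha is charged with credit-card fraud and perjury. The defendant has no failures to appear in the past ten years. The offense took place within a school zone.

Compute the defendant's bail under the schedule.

$49720

Base amounts from the schedule: credit-card fraud $3000; perjury $19900.
Stacking rule: highest base plus $22000 per additional charge. Highest is perjury at $19900; 1 additional charge → +$22000. Combined base = $41900.
Offense occurred in a school zone (+$20250 flat): $41900 + $20250 = $62150.
No failures to appear in the past ten years (−20%): $62150 × 0.8 = $49720.
$49720 is within the $700000 maximum.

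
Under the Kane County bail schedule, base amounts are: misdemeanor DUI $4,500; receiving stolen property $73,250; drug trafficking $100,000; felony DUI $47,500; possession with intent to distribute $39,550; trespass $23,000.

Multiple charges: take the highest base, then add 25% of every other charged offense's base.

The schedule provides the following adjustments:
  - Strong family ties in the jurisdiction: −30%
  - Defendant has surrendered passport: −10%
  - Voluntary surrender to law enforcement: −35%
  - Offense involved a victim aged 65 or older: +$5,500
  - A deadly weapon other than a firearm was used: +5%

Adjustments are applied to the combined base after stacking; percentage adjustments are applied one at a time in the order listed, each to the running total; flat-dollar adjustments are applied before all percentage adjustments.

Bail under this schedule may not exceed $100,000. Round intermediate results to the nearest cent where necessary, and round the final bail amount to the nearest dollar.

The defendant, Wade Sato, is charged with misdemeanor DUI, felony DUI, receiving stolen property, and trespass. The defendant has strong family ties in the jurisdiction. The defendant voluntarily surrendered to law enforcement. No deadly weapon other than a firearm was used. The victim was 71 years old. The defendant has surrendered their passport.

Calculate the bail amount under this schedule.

Base amounts from the schedule: misdemeanor DUI $4,500; felony DUI $47,500; receiving stolen property $73,250; trespass $23,000.
Stacking rule: highest base plus 25% of each additional charge. Highest is receiving stolen property at $73,250. Additional: $4,500 × 25% = $1,125; $47,500 × 25% = $11,875; $23,000 × 25% = $5,750. Combined base = $73,250 + $18,750 = $92,000.
Offense involved a victim aged 65 or older (+$5,500 flat): $92,000 + $5,500 = $97,500.
Strong family ties in the jurisdiction (−30%): $97,500 × 0.7 = $68,250.
Defendant has surrendered passport (−10%): $68,250 × 0.9 = $61,425.
Voluntary surrender to law enforcement (−35%): $61,425 × 0.65 = $39,926.25.
$39,926.25 is within the $100,000 maximum.
Rounded to the nearest dollar: $39,926.

$39,926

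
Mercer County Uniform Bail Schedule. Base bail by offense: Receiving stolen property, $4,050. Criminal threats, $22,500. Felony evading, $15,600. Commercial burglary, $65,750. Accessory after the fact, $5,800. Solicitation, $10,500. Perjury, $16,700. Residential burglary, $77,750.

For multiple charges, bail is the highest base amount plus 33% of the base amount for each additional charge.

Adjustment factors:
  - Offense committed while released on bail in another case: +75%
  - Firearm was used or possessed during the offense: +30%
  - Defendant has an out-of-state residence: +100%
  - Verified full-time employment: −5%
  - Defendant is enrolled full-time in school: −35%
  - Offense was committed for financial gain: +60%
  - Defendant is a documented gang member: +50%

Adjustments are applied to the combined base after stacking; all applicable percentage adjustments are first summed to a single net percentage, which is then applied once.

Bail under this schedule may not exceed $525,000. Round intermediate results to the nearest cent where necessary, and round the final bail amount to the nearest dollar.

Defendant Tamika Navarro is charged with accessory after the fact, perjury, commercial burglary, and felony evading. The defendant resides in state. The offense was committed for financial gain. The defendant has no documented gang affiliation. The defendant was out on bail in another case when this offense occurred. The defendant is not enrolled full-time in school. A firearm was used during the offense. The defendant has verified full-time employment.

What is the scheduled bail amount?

$203,640

Base amounts from the schedule: accessory after the fact $5,800; perjury $16,700; commercial burglary $65,750; felony evading $15,600.
Stacking rule: highest base plus 33% of each additional charge. Highest is commercial burglary at $65,750. Additional: $5,800 × 33% = $1,914; $16,700 × 33% = $5,511; $15,600 × 33% = $5,148. Combined base = $65,750 + $12,573 = $78,323.
Net percentage adjustment: +75% +30% −5% +60% = +160%. $78,323 × 2.6 = $203,639.80.
$203,639.80 is within the $525,000 maximum.
Rounded to the nearest dollar: $203,640.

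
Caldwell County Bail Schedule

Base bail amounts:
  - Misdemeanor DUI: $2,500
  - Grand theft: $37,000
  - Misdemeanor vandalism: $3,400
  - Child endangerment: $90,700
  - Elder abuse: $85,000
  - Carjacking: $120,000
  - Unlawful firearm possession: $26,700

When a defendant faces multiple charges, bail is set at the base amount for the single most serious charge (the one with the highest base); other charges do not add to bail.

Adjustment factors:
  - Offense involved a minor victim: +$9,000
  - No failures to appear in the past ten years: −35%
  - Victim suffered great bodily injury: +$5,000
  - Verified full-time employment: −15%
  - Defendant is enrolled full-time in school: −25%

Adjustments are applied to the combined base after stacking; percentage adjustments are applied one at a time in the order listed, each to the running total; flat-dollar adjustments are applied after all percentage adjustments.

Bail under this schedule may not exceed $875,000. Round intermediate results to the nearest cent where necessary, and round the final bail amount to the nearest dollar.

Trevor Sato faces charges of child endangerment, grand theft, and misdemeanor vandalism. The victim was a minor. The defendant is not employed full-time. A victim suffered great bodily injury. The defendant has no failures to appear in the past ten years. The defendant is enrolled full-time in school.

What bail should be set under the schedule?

$58,216

Base amounts from the schedule: child endangerment $90,700; grand theft $37,000; misdemeanor vandalism $3,400.
Stacking rule: use the highest base only. Highest is child endangerment at $90,700. Combined base = $90,700.
No failures to appear in the past ten years (−35%): $90,700 × 0.65 = $58,955.
Defendant is enrolled full-time in school (−25%): $58,955 × 0.75 = $44,216.25.
Offense involved a minor victim (+$9,000 flat): $44,216.25 + $9,000 = $53,216.25.
Victim suffered great bodily injury (+$5,000 flat): $53,216.25 + $5,000 = $58,216.25.
$58,216.25 is within the $875,000 maximum.
Rounded to the nearest dollar: $58,216.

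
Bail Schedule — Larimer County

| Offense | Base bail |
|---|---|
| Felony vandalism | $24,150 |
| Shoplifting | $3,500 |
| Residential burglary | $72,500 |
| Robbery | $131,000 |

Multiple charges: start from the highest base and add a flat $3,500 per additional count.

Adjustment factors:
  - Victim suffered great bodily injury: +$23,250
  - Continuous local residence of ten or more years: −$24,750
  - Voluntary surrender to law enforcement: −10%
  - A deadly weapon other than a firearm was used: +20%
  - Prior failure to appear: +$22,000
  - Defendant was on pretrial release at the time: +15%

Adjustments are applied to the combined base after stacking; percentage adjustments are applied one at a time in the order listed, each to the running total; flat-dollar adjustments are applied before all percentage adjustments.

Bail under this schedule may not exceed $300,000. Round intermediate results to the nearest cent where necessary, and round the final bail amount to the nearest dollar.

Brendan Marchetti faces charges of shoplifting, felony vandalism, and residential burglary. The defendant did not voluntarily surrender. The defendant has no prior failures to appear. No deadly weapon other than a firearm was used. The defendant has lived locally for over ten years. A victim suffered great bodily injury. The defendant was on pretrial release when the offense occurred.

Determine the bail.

Base amounts from the schedule: shoplifting $3,500; felony vandalism $24,150; residential burglary $72,500.
Stacking rule: highest base plus $3,500 per additional charge. Highest is residential burglary at $72,500; 2 additional charges → +$7,000. Combined base = $79,500.
Victim suffered great bodily injury (+$23,250 flat): $79,500 + $23,250 = $102,750.
Continuous local residence of ten or more years (−$24,750 flat): $102,750 − $24,750 = $78,000.
Defendant was on pretrial release at the time (+15%): $78,000 × 1.15 = $89,700.
$89,700 is within the $300,000 maximum.

$89,700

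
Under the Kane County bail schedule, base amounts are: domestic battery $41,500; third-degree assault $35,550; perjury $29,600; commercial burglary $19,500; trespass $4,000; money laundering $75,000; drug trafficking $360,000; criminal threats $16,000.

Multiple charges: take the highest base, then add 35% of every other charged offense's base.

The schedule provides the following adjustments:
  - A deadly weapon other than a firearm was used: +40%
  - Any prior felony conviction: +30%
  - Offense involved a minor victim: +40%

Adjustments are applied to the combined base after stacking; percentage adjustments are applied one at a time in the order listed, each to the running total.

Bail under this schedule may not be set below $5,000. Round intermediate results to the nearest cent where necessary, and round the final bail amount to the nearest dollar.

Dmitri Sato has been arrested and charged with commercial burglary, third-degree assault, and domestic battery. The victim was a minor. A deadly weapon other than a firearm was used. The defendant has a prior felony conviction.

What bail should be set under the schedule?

$154,836

Base amounts from the schedule: commercial burglary $19,500; third-degree assault $35,550; domestic battery $41,500.
Stacking rule: highest base plus 35% of each additional charge. Highest is domestic battery at $41,500. Additional: $19,500 × 35% = $6,825; $35,550 × 35% = $12,442.50. Combined base = $41,500 + $19,267.50 = $60,767.50.
A deadly weapon other than a firearm was used (+40%): $60,767.50 × 1.4 = $85,074.50.
Any prior felony conviction (+30%): $85,074.50 × 1.3 = $110,596.85.
Offense involved a minor victim (+40%): $110,596.85 × 1.4 = $154,835.59.
$154,835.59 is at or above the $5,000 minimum.
Rounded to the nearest dollar: $154,836.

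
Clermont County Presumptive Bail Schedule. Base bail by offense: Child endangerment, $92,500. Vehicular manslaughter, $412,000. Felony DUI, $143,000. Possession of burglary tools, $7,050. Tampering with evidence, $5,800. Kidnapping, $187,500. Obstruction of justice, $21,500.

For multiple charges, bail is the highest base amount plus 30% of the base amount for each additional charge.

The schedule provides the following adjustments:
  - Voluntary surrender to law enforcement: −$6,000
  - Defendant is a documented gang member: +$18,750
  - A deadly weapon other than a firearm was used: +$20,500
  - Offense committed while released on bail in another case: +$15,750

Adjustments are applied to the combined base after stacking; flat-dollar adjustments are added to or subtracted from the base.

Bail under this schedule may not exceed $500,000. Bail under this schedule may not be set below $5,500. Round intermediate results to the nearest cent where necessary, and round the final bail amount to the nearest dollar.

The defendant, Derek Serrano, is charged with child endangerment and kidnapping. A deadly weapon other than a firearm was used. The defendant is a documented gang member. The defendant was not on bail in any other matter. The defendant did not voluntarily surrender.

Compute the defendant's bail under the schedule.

Base amounts from the schedule: child endangerment $92,500; kidnapping $187,500.
Stacking rule: highest base plus 30% of each additional charge. Highest is kidnapping at $187,500. Additional: $92,500 × 30% = $27,750. Combined base = $187,500 + $27,750 = $215,250.
Defendant is a documented gang member (+$18,750 flat): $215,250 + $18,750 = $234,000.
A deadly weapon other than a firearm was used (+$20,500 flat): $234,000 + $20,500 = $254,500.
$254,500 is within the $500,000 maximum.
$254,500 is at or above the $5,500 minimum.

$254,500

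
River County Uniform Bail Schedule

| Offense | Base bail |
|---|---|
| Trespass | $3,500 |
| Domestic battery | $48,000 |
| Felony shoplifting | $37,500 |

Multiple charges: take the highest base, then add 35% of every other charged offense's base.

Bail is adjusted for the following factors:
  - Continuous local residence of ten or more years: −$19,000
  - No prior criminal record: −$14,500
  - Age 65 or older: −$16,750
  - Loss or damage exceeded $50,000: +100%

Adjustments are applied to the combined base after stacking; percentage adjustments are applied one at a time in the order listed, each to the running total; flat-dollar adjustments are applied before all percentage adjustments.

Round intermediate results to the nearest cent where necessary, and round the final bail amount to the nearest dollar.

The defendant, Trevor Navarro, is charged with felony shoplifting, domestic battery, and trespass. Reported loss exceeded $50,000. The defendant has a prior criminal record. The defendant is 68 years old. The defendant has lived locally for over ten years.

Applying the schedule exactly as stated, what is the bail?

Base amounts from the schedule: felony shoplifting $37,500; domestic battery $48,000; trespass $3,500.
Stacking rule: highest base plus 35% of each additional charge. Highest is domestic battery at $48,000. Additional: $37,500 × 35% = $13,125; $3,500 × 35% = $1,225. Combined base = $48,000 + $14,350 = $62,350.
Continuous local residence of ten or more years (−$19,000 flat): $62,350 − $19,000 = $43,350.
Age 65 or older (−$16,750 flat): $43,350 − $16,750 = $26,600.
Loss or damage exceeded $50,000 (+100%): $26,600 × 2 = $53,200.

$53,200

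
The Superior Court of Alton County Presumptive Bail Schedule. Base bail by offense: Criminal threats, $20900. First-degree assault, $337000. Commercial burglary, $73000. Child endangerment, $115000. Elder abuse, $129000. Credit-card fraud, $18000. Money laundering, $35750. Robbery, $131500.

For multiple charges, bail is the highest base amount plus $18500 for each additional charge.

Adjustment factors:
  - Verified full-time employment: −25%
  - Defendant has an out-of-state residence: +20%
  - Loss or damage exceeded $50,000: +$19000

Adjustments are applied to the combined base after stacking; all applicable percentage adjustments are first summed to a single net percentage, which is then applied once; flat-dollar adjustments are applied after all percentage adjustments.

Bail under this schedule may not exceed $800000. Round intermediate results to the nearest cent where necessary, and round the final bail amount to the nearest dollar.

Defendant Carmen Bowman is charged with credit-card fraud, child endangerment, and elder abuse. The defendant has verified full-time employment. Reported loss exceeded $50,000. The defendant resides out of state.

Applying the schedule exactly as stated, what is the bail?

$176700

Base amounts from the schedule: credit-card fraud $18000; child endangerment $115000; elder abuse $129000.
Stacking rule: highest base plus $18500 per additional charge. Highest is elder abuse at $129000; 2 additional charges → +$37000. Combined base = $166000.
Net percentage adjustment: −25% +20% = −5%. $166000 × 0.95 = $157700.
Loss or damage exceeded $50,000 (+$19000 flat): $157700 + $19000 = $176700.
$176700 is within the $800000 maximum.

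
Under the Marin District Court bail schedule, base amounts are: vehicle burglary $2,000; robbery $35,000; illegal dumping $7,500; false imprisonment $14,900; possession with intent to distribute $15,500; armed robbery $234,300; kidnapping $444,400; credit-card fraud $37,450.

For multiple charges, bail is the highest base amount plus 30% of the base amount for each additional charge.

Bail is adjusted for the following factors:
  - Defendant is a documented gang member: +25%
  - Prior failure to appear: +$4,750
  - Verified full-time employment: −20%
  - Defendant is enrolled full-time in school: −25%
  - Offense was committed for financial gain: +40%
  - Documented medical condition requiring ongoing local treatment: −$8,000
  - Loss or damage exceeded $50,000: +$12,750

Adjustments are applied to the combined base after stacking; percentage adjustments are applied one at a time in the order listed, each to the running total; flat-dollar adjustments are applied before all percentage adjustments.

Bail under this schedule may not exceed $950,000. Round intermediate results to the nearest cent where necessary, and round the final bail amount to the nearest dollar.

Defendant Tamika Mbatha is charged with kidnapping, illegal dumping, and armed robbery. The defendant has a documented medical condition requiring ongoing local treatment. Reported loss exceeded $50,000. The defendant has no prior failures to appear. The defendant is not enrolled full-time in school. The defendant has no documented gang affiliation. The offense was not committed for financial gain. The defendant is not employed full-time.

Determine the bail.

$521,690

Base amounts from the schedule: kidnapping $444,400; illegal dumping $7,500; armed robbery $234,300.
Stacking rule: highest base plus 30% of each additional charge. Highest is kidnapping at $444,400. Additional: $7,500 × 30% = $2,250; $234,300 × 30% = $70,290. Combined base = $444,400 + $72,540 = $516,940.
Documented medical condition requiring ongoing local treatment (−$8,000 flat): $516,940 − $8,000 = $508,940.
Loss or damage exceeded $50,000 (+$12,750 flat): $508,940 + $12,750 = $521,690.
$521,690 is within the $950,000 maximum.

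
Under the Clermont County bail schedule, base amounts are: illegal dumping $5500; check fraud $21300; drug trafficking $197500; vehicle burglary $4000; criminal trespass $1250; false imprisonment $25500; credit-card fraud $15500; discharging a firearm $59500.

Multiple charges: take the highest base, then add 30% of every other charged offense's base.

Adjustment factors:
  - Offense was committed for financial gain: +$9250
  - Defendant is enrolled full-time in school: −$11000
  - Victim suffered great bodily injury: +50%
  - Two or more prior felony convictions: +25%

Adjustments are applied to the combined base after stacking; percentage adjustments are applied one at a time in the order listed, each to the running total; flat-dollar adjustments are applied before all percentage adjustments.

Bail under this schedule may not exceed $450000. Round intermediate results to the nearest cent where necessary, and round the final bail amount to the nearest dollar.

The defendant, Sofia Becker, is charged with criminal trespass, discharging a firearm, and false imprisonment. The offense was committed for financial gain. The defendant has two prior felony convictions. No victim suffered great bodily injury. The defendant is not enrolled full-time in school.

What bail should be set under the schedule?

$95969

Base amounts from the schedule: criminal trespass $1250; discharging a firearm $59500; false imprisonment $25500.
Stacking rule: highest base plus 30% of each additional charge. Highest is discharging a firearm at $59500. Additional: $1250 × 30% = $375; $25500 × 30% = $7650. Combined base = $59500 + $8025 = $67525.
Offense was committed for financial gain (+$9250 flat): $67525 + $9250 = $76775.
Two or more prior felony convictions (+25%): $76775 × 1.25 = $95968.75.
$95968.75 is within the $450000 maximum.
Rounded to the nearest dollar: $95969.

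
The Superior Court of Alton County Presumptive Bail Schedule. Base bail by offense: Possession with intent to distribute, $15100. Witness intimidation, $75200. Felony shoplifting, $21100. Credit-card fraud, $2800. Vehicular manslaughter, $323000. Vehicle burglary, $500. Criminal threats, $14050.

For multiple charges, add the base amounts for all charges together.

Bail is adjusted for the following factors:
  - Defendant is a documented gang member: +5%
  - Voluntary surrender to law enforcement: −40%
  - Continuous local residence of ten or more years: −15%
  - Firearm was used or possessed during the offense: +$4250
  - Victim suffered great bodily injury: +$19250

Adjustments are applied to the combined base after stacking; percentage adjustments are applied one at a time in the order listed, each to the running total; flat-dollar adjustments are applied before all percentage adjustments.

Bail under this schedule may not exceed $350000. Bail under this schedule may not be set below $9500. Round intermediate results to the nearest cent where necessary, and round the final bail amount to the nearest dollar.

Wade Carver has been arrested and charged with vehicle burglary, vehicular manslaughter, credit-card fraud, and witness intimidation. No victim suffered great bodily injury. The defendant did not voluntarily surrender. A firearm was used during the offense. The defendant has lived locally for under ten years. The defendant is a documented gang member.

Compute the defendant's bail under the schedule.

$350000

Base amounts from the schedule: vehicle burglary $500; vehicular manslaughter $323000; credit-card fraud $2800; witness intimidation $75200.
Stacking rule: sum of all bases. $500 + $323000 + $2800 + $75200 = $401500.
Firearm was used or possessed during the offense (+$4250 flat): $401500 + $4250 = $405750.
Defendant is a documented gang member (+5%): $405750 × 1.05 = $426037.50.
Result $426037.50 exceeds the maximum of $350000; bail is capped at $350000.
$350000 is at or above the $9500 minimum.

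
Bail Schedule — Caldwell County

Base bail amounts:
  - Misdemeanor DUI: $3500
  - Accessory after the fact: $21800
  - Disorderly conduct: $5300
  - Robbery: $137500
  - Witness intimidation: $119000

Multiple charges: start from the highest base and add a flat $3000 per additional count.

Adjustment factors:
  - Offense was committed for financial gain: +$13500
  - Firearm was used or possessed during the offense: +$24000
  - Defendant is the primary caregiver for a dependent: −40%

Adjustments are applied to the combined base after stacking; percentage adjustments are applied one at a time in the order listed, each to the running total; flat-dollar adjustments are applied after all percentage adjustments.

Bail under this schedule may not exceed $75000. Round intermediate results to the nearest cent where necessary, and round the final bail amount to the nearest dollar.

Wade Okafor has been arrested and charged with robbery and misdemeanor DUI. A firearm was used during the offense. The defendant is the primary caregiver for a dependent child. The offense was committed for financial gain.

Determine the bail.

Base amounts from the schedule: robbery $137500; misdemeanor DUI $3500.
Stacking rule: highest base plus $3000 per additional charge. Highest is robbery at $137500; 1 additional charge → +$3000. Combined base = $140500.
Defendant is the primary caregiver for a dependent (−40%): $140500 × 0.6 = $84300.
Offense was committed for financial gain (+$13500 flat): $84300 + $13500 = $97800.
Firearm was used or possessed during the offense (+$24000 flat): $97800 + $24000 = $121800.
Result $121800 exceeds the maximum of $75000; bail is capped at $75000.

$75000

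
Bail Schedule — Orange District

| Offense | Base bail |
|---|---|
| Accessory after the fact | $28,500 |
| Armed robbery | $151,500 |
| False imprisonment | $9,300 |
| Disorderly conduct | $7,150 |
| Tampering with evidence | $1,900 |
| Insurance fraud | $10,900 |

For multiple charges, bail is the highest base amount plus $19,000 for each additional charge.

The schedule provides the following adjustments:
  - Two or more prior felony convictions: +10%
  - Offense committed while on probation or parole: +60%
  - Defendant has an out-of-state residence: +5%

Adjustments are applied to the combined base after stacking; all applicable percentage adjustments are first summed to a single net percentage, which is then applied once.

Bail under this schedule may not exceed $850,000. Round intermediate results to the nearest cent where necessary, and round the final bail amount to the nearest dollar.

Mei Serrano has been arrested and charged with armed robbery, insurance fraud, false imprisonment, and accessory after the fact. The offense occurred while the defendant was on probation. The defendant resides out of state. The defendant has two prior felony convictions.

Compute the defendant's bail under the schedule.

Base amounts from the schedule: armed robbery $151,500; insurance fraud $10,900; false imprisonment $9,300; accessory after the fact $28,500.
Stacking rule: highest base plus $19,000 per additional charge. Highest is armed robbery at $151,500; 3 additional charges → +$57,000. Combined base = $208,500.
Net percentage adjustment: +10% +60% +5% = +75%. $208,500 × 1.75 = $364,875.
$364,875 is within the $850,000 maximum.

$364,875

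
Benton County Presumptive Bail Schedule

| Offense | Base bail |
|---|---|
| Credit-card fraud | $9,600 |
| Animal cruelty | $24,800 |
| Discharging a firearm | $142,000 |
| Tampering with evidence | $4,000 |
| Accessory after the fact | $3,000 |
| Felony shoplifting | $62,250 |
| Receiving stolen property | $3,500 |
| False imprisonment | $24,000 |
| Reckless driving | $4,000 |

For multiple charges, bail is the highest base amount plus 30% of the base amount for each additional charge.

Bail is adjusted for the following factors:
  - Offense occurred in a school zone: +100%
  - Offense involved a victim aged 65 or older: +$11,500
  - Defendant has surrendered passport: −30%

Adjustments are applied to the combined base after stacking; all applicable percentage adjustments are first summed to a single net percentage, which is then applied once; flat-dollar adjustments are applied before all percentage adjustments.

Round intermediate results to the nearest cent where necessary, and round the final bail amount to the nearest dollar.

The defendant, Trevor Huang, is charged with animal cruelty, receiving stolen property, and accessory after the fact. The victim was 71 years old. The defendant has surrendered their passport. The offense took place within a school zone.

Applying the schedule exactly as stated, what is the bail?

$65,025

Base amounts from the schedule: animal cruelty $24,800; receiving stolen property $3,500; accessory after the fact $3,000.
Stacking rule: highest base plus 30% of each additional charge. Highest is animal cruelty at $24,800. Additional: $3,500 × 30% = $1,050; $3,000 × 30% = $900. Combined base = $24,800 + $1,950 = $26,750.
Offense involved a victim aged 65 or older (+$11,500 flat): $26,750 + $11,500 = $38,250.
Net percentage adjustment: +100% −30% = +70%. $38,250 × 1.7 = $65,025.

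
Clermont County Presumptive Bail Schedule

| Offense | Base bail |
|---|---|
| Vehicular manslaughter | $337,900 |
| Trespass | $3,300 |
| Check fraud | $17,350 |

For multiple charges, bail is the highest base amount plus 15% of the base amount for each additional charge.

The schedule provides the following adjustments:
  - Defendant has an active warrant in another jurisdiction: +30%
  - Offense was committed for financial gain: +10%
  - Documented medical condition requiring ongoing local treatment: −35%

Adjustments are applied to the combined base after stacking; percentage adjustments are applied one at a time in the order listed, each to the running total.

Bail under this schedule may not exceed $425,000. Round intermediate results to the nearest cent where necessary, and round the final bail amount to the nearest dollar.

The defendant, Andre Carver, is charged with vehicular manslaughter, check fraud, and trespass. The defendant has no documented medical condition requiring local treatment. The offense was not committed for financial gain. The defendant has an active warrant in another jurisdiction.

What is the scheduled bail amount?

$425,000

Base amounts from the schedule: vehicular manslaughter $337,900; check fraud $17,350; trespass $3,300.
Stacking rule: highest base plus 15% of each additional charge. Highest is vehicular manslaughter at $337,900. Additional: $17,350 × 15% = $2,602.50; $3,300 × 15% = $495. Combined base = $337,900 + $3,097.50 = $340,997.50.
Defendant has an active warrant in another jurisdiction (+30%): $340,997.50 × 1.3 = $443,296.75.
Result $443,296.75 exceeds the maximum of $425,000; bail is capped at $425,000.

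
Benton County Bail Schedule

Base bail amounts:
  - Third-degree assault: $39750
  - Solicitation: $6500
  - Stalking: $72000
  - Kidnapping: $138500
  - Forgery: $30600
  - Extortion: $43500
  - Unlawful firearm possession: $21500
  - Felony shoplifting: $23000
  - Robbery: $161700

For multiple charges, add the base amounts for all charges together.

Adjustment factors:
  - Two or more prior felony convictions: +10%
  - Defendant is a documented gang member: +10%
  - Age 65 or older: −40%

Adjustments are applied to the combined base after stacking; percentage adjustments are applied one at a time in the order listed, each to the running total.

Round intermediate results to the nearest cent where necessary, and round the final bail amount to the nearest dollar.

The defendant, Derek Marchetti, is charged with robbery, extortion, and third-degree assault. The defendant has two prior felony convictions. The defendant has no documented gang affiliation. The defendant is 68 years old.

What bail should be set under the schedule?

$161667

Base amounts from the schedule: robbery $161700; extortion $43500; third-degree assault $39750.
Stacking rule: sum of all bases. $161700 + $43500 + $39750 = $244950.
Two or more prior felony convictions (+10%): $244950 × 1.1 = $269445.
Age 65 or older (−40%): $269445 × 0.6 = $161667.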